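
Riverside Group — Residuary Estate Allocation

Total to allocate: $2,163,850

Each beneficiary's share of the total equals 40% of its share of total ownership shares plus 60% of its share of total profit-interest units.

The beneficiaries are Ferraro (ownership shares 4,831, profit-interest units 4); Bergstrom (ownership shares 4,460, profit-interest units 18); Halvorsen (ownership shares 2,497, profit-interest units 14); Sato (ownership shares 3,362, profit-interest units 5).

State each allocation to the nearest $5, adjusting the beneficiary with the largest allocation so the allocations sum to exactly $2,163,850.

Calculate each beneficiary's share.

Ownership shares total 15,150; profit-interest units total 41.
Combined weights (40% ownership shares + 60% profit-interest units): Ferraro 0.1861; Bergstrom 0.3812; Halvorsen 0.2708; Sato 0.1619.
Proportional shares: Ferraro 402,665.96; Bergstrom 824,795.59; Halvorsen 585,982.35; Sato 350,406.10.
Rounded to nearest $5: Ferraro $402,665; Bergstrom $824,795; Halvorsen $585,980; Sato $350,405. Sum = $2,163,845.
Difference $2,163,850 − $2,163,845 = +$5 applied to largest allocation (Bergstrom): Bergstrom becomes $824,800.

Ferraro: $402,665; Bergstrom: $824,800; Halvorsen: $585,980; Sato: $350,405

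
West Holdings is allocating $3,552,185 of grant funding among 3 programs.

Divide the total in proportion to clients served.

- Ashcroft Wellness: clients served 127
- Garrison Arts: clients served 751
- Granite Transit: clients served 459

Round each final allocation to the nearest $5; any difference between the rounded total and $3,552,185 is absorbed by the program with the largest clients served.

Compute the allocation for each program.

Ashcroft Wellness: $337,420 | Garrison Arts: $1,995,280 | Granite Transit: $1,219,485

Sum of clients served: 127 + 751 + 459 = 1,337.
Raw shares: Ashcroft Wellness 337,417.72; Garrison Arts 1,995,281.18; Granite Transit 1,219,486.10.
After rounding ($5): Ashcroft Wellness $337,420; Garrison Arts $1,995,280; Granite Transit $1,219,485. Sum = $3,552,185.
No rounding difference to absorb.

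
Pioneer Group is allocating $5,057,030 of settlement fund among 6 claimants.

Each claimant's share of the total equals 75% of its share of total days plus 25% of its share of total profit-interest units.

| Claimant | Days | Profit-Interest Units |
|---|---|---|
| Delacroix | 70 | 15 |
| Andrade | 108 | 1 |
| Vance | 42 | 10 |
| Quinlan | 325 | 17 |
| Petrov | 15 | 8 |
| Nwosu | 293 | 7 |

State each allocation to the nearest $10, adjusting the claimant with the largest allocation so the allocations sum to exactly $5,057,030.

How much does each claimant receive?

Delacroix: $638,210; Andrade: $502,010; Vance: $404,720; Quinlan: $1,815,630; Petrov: $241,080; Nwosu: $1,455,380

Totals — days 853, profit-interest units 58.
Composite weights (75% days + 25% profit-interest units): Delacroix 0.1262; Andrade 0.0993; Vance 0.0800; Quinlan 0.3590; Petrov 0.0477; Nwosu 0.2878.
Raw shares: Delacroix 638,210.60; Andrade 502,007.89; Vance 404,723.90; Quinlan 1,815,635.68; Petrov 241,076.23; Nwosu 1,455,375.70.
Rounded to nearest $10: Delacroix $638,210; Andrade $502,010; Vance $404,720; Quinlan $1,815,640; Petrov $241,080; Nwosu $1,455,380. Sum = $5,057,040.
Difference $5,057,030 − $5,057,040 = −$10 applied to largest allocation (Quinlan): Quinlan becomes $1,815,630.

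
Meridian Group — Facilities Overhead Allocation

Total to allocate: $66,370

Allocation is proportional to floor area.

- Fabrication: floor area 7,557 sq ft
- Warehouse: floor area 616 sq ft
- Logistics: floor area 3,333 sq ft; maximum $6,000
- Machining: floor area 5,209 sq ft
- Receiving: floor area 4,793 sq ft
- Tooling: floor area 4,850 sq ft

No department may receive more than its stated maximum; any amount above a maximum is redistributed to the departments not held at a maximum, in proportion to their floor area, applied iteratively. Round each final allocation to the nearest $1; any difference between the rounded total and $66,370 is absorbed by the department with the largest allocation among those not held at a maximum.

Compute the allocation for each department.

Fabrication: $19,814 | Warehouse: $1,615 | Logistics: $6,000 | Machining: $13,658 | Receiving: $12,567 | Tooling: $12,716

Total floor area = 26,358.
Unconstrained shares: Fabrication 19,028.69; Warehouse 1,551.10; Logistics 8,392.56; Machining 13,116.37; Receiving 12,068.88; Tooling 12,212.40.
Cap binds for Logistics ($6,000); remaining pool $60,370 reallocated over remaining floor area 23,025.
Shares after redistribution: Fabrication 19,813.95 → $19,814; Warehouse 1,615.11 → $1,615; Machining 13,657.65 → $13,658; Receiving 12,566.92 → $12,567; Tooling 12,716.37 → $12,716.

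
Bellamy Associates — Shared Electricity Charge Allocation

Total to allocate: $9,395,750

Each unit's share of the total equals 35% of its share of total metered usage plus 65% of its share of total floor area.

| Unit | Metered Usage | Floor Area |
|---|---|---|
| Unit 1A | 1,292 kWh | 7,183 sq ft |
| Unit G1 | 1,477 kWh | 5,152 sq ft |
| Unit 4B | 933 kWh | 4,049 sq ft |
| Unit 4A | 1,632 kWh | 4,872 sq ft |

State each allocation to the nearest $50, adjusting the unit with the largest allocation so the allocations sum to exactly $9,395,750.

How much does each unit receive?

Unit 1A: $2,860,400 | Unit G1: $2,390,850 | Unit 4B: $1,738,550 | Unit 4A: $2,405,950

Totals — metered usage 5,334, floor area 21,256.
Blended shares (35% metered usage + 65% floor area): Unit 1A 0.3044; Unit G1 0.2545; Unit 4B 0.1850; Unit 4A 0.2561.
Pro-rata amounts: Unit 1A 2,860,349.84; Unit G1 2,390,862.42; Unit 4B 1,738,564.00; Unit 4A 2,405,973.75.
After rounding ($50): Unit 1A $2,860,350; Unit G1 $2,390,850; Unit 4B $1,738,550; Unit 4A $2,405,950. Sum = $9,395,700.
Difference $9,395,750 − $9,395,700 = +$50 applied to largest allocation (Unit 1A): Unit 1A becomes $2,860,400.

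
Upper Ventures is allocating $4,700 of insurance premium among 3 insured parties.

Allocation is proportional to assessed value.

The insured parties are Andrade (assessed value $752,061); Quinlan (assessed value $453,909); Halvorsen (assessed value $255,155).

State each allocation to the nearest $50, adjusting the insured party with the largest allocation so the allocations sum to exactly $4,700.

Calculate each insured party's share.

Andrade: $2,450; Quinlan: $1,450; Halvorsen: $800

Sum of assessed value: 1,461,125.
Proportional shares: Andrade 752,061/1,461,125 × $4,700 = 2,419.15; Quinlan 453,909/1,461,125 × $4,700 = 1,460.09; Halvorsen 255,155/1,461,125 × $4,700 = 820.76.
Rounded to nearest $50: Andrade $2,400; Quinlan $1,450; Halvorsen $800. Sum = $4,650.
Difference $4,700 − $4,650 = +$50 applied to largest allocation (Andrade): Andrade becomes $2,450.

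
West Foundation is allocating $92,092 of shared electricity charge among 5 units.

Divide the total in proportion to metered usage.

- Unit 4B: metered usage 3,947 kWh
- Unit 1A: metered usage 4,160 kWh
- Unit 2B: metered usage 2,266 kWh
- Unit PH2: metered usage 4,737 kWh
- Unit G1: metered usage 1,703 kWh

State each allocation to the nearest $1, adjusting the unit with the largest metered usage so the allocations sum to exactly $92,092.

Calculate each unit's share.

Total metered usage = 3,947 + 4,160 + 2,266 + 4,737 + 1,703 = 16,813.
Pro-rata amounts: Unit 4B 21,619.41; Unit 1A 22,786.10; Unit 2B 12,411.85; Unit PH2 25,946.58; Unit G1 9,328.06.
Rounded to nearest $1: Unit 4B $21,619; Unit 1A $22,786; Unit 2B $12,412; Unit PH2 $25,947; Unit G1 $9,328. Sum = $92,092.
Sum already equals the total — no adjustment.

Unit 4B: $21,619 | Unit 1A: $22,786 | Unit 2B: $12,412 | Unit PH2: $25,947 | Unit G1: $9,328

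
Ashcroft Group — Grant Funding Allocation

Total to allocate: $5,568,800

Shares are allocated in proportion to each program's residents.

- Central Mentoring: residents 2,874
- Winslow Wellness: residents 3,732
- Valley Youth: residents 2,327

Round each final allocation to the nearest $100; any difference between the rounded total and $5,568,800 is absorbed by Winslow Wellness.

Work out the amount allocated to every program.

Residents total: 8,933.
Pro-rata amounts: Central Mentoring 2,874/8,933 × $5,568,800 = 1,791,641.24; Winslow Wellness 3,732/8,933 × $5,568,800 = 2,326,515.35; Valley Youth 2,327/8,933 × $5,568,800 = 1,450,643.41.
After rounding ($100): Central Mentoring $1,791,600; Winslow Wellness $2,326,500; Valley Youth $1,450,600. Sum = $5,568,700.
Difference $5,568,800 − $5,568,700 = +$100 applied to Winslow Wellness: Winslow Wellness becomes $2,326,600.

Central Mentoring: $1,791,600 | Winslow Wellness: $2,326,600 | Valley Youth: $1,450,600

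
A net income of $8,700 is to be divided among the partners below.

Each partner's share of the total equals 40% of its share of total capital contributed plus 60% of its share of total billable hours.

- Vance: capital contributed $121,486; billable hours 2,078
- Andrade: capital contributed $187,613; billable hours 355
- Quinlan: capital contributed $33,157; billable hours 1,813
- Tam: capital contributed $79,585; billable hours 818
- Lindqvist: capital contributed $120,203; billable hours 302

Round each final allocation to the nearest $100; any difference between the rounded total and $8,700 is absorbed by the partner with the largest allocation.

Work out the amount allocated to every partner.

Vance: $2,800 | Andrade: $1,500 | Quinlan: $2,000 | Tam: $1,300 | Lindqvist: $1,100

Capital contributed total 542,044; billable hours total 5,366.
Combined weights (40% capital contributed + 60% billable hours): Vance 0.3220; Andrade 0.1781; Quinlan 0.2272; Tam 0.1502; Lindqvist 0.1225.
Proportional shares: Vance 2,801.42; Andrade 1,549.84; Quinlan 1,976.54; Tam 1,306.69; Lindqvist 1,065.50.
After rounding ($100): Vance $2,800; Andrade $1,500; Quinlan $2,000; Tam $1,300; Lindqvist $1,100. Sum = $8,700.
Rounded total matches; no reconciliation needed.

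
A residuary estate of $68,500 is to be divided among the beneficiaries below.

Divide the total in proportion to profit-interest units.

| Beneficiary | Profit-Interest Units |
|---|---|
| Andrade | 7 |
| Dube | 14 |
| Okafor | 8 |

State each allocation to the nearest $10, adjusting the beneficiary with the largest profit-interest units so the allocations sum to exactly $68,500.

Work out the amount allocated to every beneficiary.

Profit-interest units total: 7 + 14 + 8 = 29.
Raw shares: Andrade 16,534.48; Dube 33,068.97; Okafor 18,896.55.
Rounded to nearest $10: Andrade $16,530; Dube $33,070; Okafor $18,900. Sum = $68,500.
Rounded total matches; no reconciliation needed.

Andrade: $16,530 · Dube: $33,070 · Okafor: $18,900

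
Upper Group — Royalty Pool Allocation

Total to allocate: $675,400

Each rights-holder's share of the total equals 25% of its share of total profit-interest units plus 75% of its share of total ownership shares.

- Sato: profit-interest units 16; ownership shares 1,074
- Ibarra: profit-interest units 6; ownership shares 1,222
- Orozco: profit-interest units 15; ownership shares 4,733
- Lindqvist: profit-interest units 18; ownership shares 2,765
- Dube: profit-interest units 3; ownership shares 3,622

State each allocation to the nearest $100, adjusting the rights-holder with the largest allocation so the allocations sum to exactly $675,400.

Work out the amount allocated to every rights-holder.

Totals — profit-interest units 58, ownership shares 13,416.
Blended shares (25% profit-interest units + 75% ownership shares): Sato 0.1290; Ibarra 0.0942; Orozco 0.3292; Lindqvist 0.2322; Dube 0.2154.
Proportional shares: Sato 87,130.50; Ibarra 63,606.49; Orozco 222,372.72; Lindqvist 156,800.26; Dube 145,490.04.
After rounding ($100): Sato $87,100; Ibarra $63,600; Orozco $222,400; Lindqvist $156,800; Dube $145,500. Sum = $675,400.
Sum already equals the total — no adjustment.

Sato: $87,100 | Ibarra: $63,600 | Orozco: $222,400 | Lindqvist: $156,800 | Dube: $145,500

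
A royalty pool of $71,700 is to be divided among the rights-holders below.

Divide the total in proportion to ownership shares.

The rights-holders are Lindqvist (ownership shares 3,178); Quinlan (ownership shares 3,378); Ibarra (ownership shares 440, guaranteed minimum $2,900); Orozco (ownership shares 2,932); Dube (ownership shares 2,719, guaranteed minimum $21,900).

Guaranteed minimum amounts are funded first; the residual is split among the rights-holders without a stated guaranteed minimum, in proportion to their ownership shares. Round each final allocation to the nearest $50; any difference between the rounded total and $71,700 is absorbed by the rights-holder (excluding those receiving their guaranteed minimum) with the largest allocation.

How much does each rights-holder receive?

Lindqvist: $15,700 | Quinlan: $16,700 | Ibarra: $2,900 | Orozco: $14,500 | Dube: $21,900

Minimums first: Ibarra $2,900; Dube $21,900. Balance $46,900.
Balance split over remaining ownership shares 9,488: Lindqvist 15,709.13 → $15,700; Quinlan 16,697.74 → $16,700; Orozco 14,493.13 → $14,500.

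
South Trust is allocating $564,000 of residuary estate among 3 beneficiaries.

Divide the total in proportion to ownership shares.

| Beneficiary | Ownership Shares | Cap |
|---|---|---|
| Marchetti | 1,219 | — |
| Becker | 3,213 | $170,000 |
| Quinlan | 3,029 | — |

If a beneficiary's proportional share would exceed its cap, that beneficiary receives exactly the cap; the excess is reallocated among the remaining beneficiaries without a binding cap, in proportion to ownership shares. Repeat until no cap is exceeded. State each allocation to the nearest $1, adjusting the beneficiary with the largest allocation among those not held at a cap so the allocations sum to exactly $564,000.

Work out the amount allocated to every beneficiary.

Marchetti: $113,062; Becker: $170,000; Quinlan: $280,938

Combined ownership shares = 7,461.
Pro-rata shares before constraints: Marchetti 92,147.97; Becker 242,880.58; Quinlan 228,971.45.
Capped: Becker ($170,000); remaining pool $394,000 reallocated over remaining ownership shares 4,248.
Remaining shares: Marchetti 113,061.68 → $113,062; Quinlan 280,938.32 → $280,938.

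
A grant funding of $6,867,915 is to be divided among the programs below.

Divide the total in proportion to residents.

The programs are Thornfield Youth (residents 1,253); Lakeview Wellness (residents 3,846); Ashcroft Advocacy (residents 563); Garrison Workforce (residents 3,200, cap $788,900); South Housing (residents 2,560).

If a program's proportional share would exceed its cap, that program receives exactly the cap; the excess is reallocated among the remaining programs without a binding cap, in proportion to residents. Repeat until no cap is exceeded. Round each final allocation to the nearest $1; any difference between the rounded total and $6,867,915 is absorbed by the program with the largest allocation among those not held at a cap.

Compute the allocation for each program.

Total residents = 11,422.
Unconstrained shares: Thornfield Youth 753,414.24; Lakeview Wellness 2,312,554.81; Ashcroft Advocacy 338,525.31; Garrison Workforce 1,924,122.57; South Housing 1,539,298.06.
Cap binds for Garrison Workforce ($788,900); balance $6,079,015 reallocated over remaining residents 8,222.
Redistributed shares: Thornfield Youth 926,417.64 → $926,418; Lakeview Wellness 2,843,577.19 → $2,843,577; Ashcroft Advocacy 416,259.48 → $416,259; South Housing 1,892,760.69 → $1,892,761.

Thornfield Youth: $926,418; Lakeview Wellness: $2,843,577; Ashcroft Advocacy: $416,259; Garrison Workforce: $788,900; South Housing: $1,892,761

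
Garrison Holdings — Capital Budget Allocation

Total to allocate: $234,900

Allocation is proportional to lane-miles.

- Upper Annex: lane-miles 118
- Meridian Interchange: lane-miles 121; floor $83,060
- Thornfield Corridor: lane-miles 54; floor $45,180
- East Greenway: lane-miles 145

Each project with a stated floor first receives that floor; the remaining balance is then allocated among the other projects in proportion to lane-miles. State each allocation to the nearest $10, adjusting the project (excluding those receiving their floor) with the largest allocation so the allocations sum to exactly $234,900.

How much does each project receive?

Fund the minimums — Meridian Interchange $83,060; Thornfield Corridor $45,180. Residual $106,660.
Residual split over remaining lane-miles 263: Upper Annex 47,855.06 → $47,860; East Greenway 58,804.94 → $58,800.

Upper Annex: $47,860; Meridian Interchange: $83,060; Thornfield Corridor: $45,180; East Greenway: $58,800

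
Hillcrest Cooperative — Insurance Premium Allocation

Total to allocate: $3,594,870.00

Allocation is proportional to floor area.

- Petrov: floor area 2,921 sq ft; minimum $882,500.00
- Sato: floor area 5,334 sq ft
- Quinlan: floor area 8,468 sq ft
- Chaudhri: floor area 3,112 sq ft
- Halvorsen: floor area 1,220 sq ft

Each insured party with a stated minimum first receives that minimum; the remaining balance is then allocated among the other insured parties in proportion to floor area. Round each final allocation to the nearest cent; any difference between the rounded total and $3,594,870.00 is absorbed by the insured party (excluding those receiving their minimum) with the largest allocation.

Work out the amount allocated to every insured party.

Guaranteed amounts: Petrov $882,500.00. Residual $2,712,370.00.
Residual split over remaining floor area 18,134: Sato 797,826.2700 → $797,826.27; Quinlan 1,266,590.3364 → $1,266,590.34; Chaudhri 465,473.4444 → $465,473.44; Halvorsen 182,479.9493 → $182,479.95.

Petrov: $882,500.00 | Sato: $797,826.27 | Quinlan: $1,266,590.34 | Chaudhri: $465,473.44 | Halvorsen: $182,479.95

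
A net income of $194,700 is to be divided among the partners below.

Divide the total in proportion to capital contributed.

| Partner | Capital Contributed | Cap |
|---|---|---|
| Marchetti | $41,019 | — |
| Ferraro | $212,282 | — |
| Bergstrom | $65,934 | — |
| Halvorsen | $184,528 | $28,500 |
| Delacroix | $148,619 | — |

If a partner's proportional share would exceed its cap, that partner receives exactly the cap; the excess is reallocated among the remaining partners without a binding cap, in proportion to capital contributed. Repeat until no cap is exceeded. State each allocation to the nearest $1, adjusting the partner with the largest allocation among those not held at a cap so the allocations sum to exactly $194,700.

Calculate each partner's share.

Marchetti: $14,572 · Ferraro: $75,411 · Bergstrom: $23,422 · Halvorsen: $28,500 · Delacroix: $52,795

Capital contributed total: 652,382.
Unconstrained shares: Marchetti 12,241.91; Ferraro 63,354.45; Bergstrom 19,677.66; Halvorsen 55,071.42; Delacroix 44,354.56.
Capped: Halvorsen ($28,500); remaining pool $166,200 reallocated over remaining capital contributed 467,854.
Remaining shares: Marchetti 14,571.55 → $14,572; Ferraro 75,410.85 → $75,411; Bergstrom 23,422.33 → $23,422; Delacroix 52,795.27 → $52,795.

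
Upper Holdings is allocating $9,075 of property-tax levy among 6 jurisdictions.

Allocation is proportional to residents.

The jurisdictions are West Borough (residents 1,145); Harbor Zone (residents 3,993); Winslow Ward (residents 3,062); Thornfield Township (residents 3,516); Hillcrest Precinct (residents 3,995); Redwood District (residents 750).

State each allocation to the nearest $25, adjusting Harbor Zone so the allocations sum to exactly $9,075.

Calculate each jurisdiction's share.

Combined residents = 16,461.
Pro-rata amounts: West Borough 1,145/16,461 × $9,075 = 631.24; Harbor Zone 3,993/16,461 × $9,075 = 2,201.35; Winslow Ward 3,062/16,461 × $9,075 = 1,688.09; Thornfield Township 3,516/16,461 × $9,075 = 1,938.38; Hillcrest Precinct 3,995/16,461 × $9,075 = 2,202.46; Redwood District 750/16,461 × $9,075 = 413.48.
Rounded to nearest $25: West Borough $625; Harbor Zone $2,200; Winslow Ward $1,700; Thornfield Township $1,950; Hillcrest Precinct $2,200; Redwood District $425. Sum = $9,100.
Difference $9,075 − $9,100 = −$25 applied to Harbor Zone: Harbor Zone becomes $2,175.

West Borough: $625 | Harbor Zone: $2,175 | Winslow Ward: $1,700 | Thornfield Township: $1,950 | Hillcrest Precinct: $2,200 | Redwood District: $425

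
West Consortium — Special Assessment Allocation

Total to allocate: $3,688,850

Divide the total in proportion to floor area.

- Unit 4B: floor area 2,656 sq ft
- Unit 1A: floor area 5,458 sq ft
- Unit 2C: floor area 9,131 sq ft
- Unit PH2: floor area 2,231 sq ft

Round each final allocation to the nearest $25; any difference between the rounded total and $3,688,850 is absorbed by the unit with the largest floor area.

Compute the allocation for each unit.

Unit 4B: $503,050; Unit 1A: $1,033,775; Unit 2C: $1,729,475; Unit PH2: $422,550

Sum of floor area: 19,476.
Pro-rata amounts: Unit 4B 2,656/19,476 × $3,688,850 = 503,059.44; Unit 1A 5,458/19,476 × $3,688,850 = 1,033,771.99; Unit 2C 9,131/19,476 × $3,688,850 = 1,729,456.22; Unit PH2 2,231/19,476 × $3,688,850 = 422,562.35.
After rounding ($25): Unit 4B $503,050; Unit 1A $1,033,775; Unit 2C $1,729,450; Unit PH2 $422,550. Sum = $3,688,825.
Difference $3,688,850 − $3,688,825 = +$25 applied to largest floor area (Unit 2C): Unit 2C becomes $1,729,475.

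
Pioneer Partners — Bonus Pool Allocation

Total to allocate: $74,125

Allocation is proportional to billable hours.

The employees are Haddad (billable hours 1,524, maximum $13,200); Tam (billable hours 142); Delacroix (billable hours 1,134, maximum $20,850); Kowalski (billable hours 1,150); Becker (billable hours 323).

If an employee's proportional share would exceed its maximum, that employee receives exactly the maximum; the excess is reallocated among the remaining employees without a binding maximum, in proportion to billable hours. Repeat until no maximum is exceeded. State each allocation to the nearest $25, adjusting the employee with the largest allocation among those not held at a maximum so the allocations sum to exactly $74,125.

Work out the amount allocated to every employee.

Total billable hours = 4,273.
Pro-rata shares before constraints: Haddad 26,437.28; Tam 2,463.32; Delacroix 19,671.83; Kowalski 19,949.39; Becker 5,603.18.
Cap binds for Haddad ($13,200); residual $60,925 reallocated over remaining billable hours 2,749.
Cap binds for Delacroix ($20,850); residual $40,075 reallocated over remaining billable hours 1,615.
Remaining shares: Tam 3,523.62 → $3,525; Kowalski 28,536.38 → $28,525; Becker 8,015.00 → $8,025.

Haddad: $13,200 | Tam: $3,525 | Delacroix: $20,850 | Kowalski: $28,525 | Becker: $8,025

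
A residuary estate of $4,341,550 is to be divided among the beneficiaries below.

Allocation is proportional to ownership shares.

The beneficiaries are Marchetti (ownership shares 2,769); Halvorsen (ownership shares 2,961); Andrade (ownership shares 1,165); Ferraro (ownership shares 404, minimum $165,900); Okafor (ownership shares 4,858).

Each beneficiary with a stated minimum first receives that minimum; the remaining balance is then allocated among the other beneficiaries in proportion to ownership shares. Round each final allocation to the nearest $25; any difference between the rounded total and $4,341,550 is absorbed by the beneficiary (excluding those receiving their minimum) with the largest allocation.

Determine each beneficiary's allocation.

Guaranteed amounts: Ferraro $165,900. Residual $4,175,650.
Residual split over remaining ownership shares 11,753: Marchetti 983,780.72 → $983,775; Halvorsen 1,051,995.21 → $1,052,000; Andrade 413,905.58 → $413,900; Okafor 1,725,968.49 → $1,725,975.

Marchetti: $983,775 | Halvorsen: $1,052,000 | Andrade: $413,900 | Ferraro: $165,900 | Okafor: $1,725,975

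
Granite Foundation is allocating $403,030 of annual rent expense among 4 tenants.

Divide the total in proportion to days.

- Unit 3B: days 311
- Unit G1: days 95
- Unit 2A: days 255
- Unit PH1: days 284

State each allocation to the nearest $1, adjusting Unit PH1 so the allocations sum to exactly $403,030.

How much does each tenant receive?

Unit 3B: $132,637 · Unit G1: $40,516 · Unit 2A: $108,754 · Unit PH1: $121,123

Sum of days: 945.
Proportional shares: Unit 3B 311/945 × $403,030 = 132,637.39; Unit G1 95/945 × $403,030 = 40,516.24; Unit 2A 255/945 × $403,030 = 108,754.13; Unit PH1 284/945 × $403,030 = 121,122.24.
After rounding ($1): Unit 3B $132,637; Unit G1 $40,516; Unit 2A $108,754; Unit PH1 $121,122. Sum = $403,029.
Difference $403,030 − $403,029 = +$1 applied to Unit PH1: Unit PH1 becomes $121,123.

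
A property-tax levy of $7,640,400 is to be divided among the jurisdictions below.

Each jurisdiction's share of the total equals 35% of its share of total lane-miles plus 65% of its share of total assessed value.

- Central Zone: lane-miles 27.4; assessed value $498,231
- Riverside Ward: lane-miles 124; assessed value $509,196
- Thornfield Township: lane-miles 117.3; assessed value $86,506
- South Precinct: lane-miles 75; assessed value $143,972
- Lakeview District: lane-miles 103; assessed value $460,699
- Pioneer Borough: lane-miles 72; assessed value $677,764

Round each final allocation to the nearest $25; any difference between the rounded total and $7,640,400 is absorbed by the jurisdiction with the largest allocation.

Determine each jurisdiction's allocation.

Central Zone: $1,182,500; Riverside Ward: $1,703,425; Thornfield Township: $785,525; South Precinct: $687,550; Lakeview District: $1,493,800; Pioneer Borough: $1,787,600

Totals — lane-miles 518.7, assessed value 2,376,368.
Composite weights (35% lane-miles + 65% assessed value): Central Zone 0.1548; Riverside Ward 0.2229; Thornfield Township 0.1028; South Precinct 0.0900; Lakeview District 0.1955; Pioneer Borough 0.2340.
Pro-rata amounts: Central Zone 1,182,489.35; Riverside Ward 1,703,422.57; Thornfield Township 785,520.94; South Precinct 687,540.25; Lakeview District 1,493,806.18; Pioneer Borough 1,787,620.71.
Rounded to nearest $25: Central Zone $1,182,500; Riverside Ward $1,703,425; Thornfield Township $785,525; South Precinct $687,550; Lakeview District $1,493,800; Pioneer Borough $1,787,625. Sum = $7,640,425.
Difference $7,640,400 − $7,640,425 = −$25 applied to largest allocation (Pioneer Borough): Pioneer Borough becomes $1,787,600.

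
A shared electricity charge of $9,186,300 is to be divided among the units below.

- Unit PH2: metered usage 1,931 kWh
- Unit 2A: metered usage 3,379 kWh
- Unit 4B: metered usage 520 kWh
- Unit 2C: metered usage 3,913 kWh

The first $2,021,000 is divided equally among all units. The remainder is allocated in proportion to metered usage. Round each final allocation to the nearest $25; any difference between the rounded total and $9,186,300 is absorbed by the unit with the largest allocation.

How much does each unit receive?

Unit PH2: $1,925,375 | Unit 2A: $2,990,275 | Unit 4B: $887,675 | Unit 2C: $3,382,975

$2,021,000 shared equally gives $505,250 per unit.
Remainder $7,165,300 by metered usage (total 9,743): Unit PH2 1,420,116.42 → $1,420,125; Unit 2A 2,485,019.88 → $2,485,025; Unit 4B 382,423.89 → $382,425; Unit 2C 2,877,739.80 → $2,877,750.
Rounding difference −$25 on remainder applied to Unit 2C.
Totals: Unit PH2 $505,250 + $1,420,125 = $1,925,375; Unit 2A $505,250 + $2,485,025 = $2,990,275; Unit 4B $505,250 + $382,425 = $887,675; Unit 2C $505,250 + $2,877,725 = $3,382,975.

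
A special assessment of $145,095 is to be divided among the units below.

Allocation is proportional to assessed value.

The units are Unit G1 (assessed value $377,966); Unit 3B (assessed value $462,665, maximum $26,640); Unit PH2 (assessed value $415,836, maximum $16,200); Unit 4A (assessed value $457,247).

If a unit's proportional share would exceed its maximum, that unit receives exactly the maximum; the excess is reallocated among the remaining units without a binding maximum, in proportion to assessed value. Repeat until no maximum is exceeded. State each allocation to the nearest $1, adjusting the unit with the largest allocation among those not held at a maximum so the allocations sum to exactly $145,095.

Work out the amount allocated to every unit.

Unit G1: $46,274; Unit 3B: $26,640; Unit PH2: $16,200; Unit 4A: $55,981

Assessed value total: 1,713,714.
Pro-rata shares before constraints: Unit G1 32,001.24; Unit 3B 39,172.45; Unit PH2 35,207.58; Unit 4A 38,713.73.
Held at cap: Unit 3B ($26,640), Unit PH2 ($16,200); balance $102,255 reallocated over remaining assessed value 835,213.
Redistributed shares: Unit G1 46,274.32 → $46,274; Unit 4A 55,980.68 → $55,981.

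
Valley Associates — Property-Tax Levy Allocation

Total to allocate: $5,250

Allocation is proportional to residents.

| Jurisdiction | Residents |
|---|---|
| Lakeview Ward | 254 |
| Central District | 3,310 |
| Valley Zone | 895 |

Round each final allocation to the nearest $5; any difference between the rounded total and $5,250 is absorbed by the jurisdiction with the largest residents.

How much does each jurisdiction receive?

Lakeview Ward: $300; Central District: $3,895; Valley Zone: $1,055

Residents total: 254 + 3,310 + 895 = 4,459.
Unrounded shares: Lakeview Ward 299.06; Central District 3,897.17; Valley Zone 1,053.77.
After rounding ($5): Lakeview Ward $300; Central District $3,895; Valley Zone $1,055. Sum = $5,250.
No rounding difference to absorb.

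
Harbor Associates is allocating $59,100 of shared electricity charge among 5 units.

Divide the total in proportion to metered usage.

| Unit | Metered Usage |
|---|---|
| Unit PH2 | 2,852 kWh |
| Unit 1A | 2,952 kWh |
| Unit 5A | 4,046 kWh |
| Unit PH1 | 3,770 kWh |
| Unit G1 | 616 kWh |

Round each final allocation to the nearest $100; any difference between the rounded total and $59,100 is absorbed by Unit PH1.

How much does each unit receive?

Unit PH2: $11,800 · Unit 1A: $12,300 · Unit 5A: $16,800 · Unit PH1: $15,600 · Unit G1: $2,600

Metered usage total: 14,236.
Raw shares: Unit PH2 2,852/14,236 × $59,100 = 11,839.93; Unit 1A 2,952/14,236 × $59,100 = 12,255.07; Unit 5A 4,046/14,236 × $59,100 = 16,796.75; Unit PH1 3,770/14,236 × $59,100 = 15,650.96; Unit G1 616/14,236 × $59,100 = 2,557.29.
Rounded to nearest $100: Unit PH2 $11,800; Unit 1A $12,300; Unit 5A $16,800; Unit PH1 $15,700; Unit G1 $2,600. Sum = $59,200.
Difference $59,100 − $59,200 = −$100 applied to Unit PH1: Unit PH1 becomes $15,600.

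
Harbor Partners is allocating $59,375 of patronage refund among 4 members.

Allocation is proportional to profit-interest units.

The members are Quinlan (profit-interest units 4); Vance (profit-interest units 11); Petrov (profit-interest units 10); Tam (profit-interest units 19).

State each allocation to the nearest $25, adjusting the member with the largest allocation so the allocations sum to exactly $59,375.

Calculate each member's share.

Combined profit-interest units = 44.
Unrounded shares: Quinlan 4/44 × $59,375 = 5,397.73; Vance 11/44 × $59,375 = 14,843.75; Petrov 10/44 × $59,375 = 13,494.32; Tam 19/44 × $59,375 = 25,639.20.
Rounded to nearest $25: Quinlan $5,400; Vance $14,850; Petrov $13,500; Tam $25,650. Sum = $59,400.
Difference $59,375 − $59,400 = −$25 applied to largest allocation (Tam): Tam becomes $25,625.

Quinlan: $5,400; Vance: $14,850; Petrov: $13,500; Tam: $25,625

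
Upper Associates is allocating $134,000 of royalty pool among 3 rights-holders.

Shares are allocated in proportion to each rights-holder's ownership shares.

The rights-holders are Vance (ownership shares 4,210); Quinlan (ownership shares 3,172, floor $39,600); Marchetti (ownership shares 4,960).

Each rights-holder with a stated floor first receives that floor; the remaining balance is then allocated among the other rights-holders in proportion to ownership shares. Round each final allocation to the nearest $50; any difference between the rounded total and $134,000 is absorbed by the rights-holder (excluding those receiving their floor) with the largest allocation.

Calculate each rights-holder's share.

Fund the minimums — Quinlan $39,600. Residual $94,400.
Residual split over remaining ownership shares 9,170: Vance 43,339.59 → $43,350; Marchetti 51,060.41 → $51,050.

Vance: $43,350 · Quinlan: $39,600 · Marchetti: $51,050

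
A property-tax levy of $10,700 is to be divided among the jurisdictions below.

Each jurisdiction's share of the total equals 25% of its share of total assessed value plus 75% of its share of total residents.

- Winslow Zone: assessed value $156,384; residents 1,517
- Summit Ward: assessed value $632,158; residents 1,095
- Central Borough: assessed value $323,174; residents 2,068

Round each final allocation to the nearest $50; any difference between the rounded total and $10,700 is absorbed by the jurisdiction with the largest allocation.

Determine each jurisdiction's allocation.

Assessed value total 1,111,716; residents total 4,680.
Blended shares (25% assessed value + 75% residents): Winslow Zone 0.2783; Summit Ward 0.3176; Central Borough 0.4041.
Unrounded shares: Winslow Zone 2,977.56; Summit Ward 3,398.74; Central Borough 4,323.71.
At nearest $50: Winslow Zone $3,000; Summit Ward $3,400; Central Borough $4,300. Sum = $10,700.
No rounding difference to absorb.

Winslow Zone: $3,000; Summit Ward: $3,400; Central Borough: $4,300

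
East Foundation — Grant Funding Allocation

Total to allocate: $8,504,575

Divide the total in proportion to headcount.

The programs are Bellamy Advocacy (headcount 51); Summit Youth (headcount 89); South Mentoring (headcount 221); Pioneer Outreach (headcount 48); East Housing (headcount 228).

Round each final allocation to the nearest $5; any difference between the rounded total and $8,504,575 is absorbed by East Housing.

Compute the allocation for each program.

Headcount total: 637.
Pro-rata amounts: Bellamy Advocacy 51/637 × $8,504,575 = 680,900.04; Summit Youth 89/637 × $8,504,575 = 1,188,237.32; South Mentoring 221/637 × $8,504,575 = 2,950,566.84; Pioneer Outreach 48/637 × $8,504,575 = 640,847.10; East Housing 228/637 × $8,504,575 = 3,044,023.70.
At nearest $5: Bellamy Advocacy $680,900; Summit Youth $1,188,235; South Mentoring $2,950,565; Pioneer Outreach $640,845; East Housing $3,044,025. Sum = $8,504,570.
Difference $8,504,575 − $8,504,570 = +$5 applied to East Housing: East Housing becomes $3,044,030.

Bellamy Advocacy: $680,900 · Summit Youth: $1,188,235 · South Mentoring: $2,950,565 · Pioneer Outreach: $640,845 · East Housing: $3,044,030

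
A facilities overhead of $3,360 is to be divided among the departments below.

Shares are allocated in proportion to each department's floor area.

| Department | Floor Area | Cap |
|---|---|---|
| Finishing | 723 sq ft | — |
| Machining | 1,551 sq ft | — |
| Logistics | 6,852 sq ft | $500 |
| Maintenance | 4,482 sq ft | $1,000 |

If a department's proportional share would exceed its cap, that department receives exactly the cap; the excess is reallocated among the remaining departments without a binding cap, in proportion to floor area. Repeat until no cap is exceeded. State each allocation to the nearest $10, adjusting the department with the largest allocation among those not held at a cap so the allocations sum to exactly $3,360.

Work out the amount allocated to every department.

Finishing: $590; Machining: $1,270; Logistics: $500; Maintenance: $1,000

Combined floor area = 13,608.
Proportional shares (ignoring caps): Finishing 178.52; Machining 382.96; Logistics 1,691.85; Maintenance 1,106.67.
Cap binds for Logistics ($500), Maintenance ($1,000); balance $1,860 reallocated over remaining floor area 2,274.
Remaining shares: Finishing 591.37 → $590; Machining 1,268.63 → $1,270.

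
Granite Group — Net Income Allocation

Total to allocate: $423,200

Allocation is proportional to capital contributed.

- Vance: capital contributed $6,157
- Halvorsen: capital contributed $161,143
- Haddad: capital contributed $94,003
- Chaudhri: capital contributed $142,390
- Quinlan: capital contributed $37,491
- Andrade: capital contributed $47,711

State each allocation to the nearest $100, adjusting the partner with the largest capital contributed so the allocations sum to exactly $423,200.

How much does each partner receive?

Vance: $5,300; Halvorsen: $139,400; Haddad: $81,400; Chaudhri: $123,300; Quinlan: $32,500; Andrade: $41,300

Sum of capital contributed: 488,895.
Raw shares: Vance 6,157/488,895 × $423,200 = 5,329.66; Halvorsen 161,143/488,895 × $423,200 = 139,489.50; Haddad 94,003/488,895 × $423,200 = 81,371.40; Chaudhri 142,390/488,895 × $423,200 = 123,256.42; Quinlan 37,491/488,895 × $423,200 = 32,453.17; Andrade 47,711/488,895 × $423,200 = 41,299.86.
At nearest $100: Vance $5,300; Halvorsen $139,500; Haddad $81,400; Chaudhri $123,300; Quinlan $32,500; Andrade $41,300. Sum = $423,300.
Difference $423,200 − $423,300 = −$100 applied to largest capital contributed (Halvorsen): Halvorsen becomes $139,400.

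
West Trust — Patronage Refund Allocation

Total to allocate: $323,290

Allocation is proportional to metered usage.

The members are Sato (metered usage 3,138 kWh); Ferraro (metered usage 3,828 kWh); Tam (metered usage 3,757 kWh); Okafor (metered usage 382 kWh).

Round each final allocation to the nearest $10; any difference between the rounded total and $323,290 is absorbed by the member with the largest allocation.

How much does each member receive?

Combined metered usage = 11,105.
Raw shares: Sato 3,138/11,105 × $323,290 = 91,353.81; Ferraro 3,828/11,105 × $323,290 = 111,441.16; Tam 3,757/11,105 × $323,290 = 109,374.20; Okafor 382/11,105 × $323,290 = 11,120.83.
At nearest $10: Sato $91,350; Ferraro $111,440; Tam $109,370; Okafor $11,120. Sum = $323,280.
Difference $323,290 − $323,280 = +$10 applied to largest allocation (Ferraro): Ferraro becomes $111,450.

Sato: $91,350; Ferraro: $111,450; Tam: $109,370; Okafor: $11,120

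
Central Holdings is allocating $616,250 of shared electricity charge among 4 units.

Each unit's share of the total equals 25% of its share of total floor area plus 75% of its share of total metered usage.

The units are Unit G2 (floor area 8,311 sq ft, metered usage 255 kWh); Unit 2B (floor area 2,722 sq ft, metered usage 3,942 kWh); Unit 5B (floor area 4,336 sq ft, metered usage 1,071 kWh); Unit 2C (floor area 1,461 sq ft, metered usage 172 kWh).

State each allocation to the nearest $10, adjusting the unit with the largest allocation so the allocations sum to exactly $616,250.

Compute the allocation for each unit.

Totals — floor area 16,830, metered usage 5,440.
Blended shares (25% floor area + 75% metered usage): Unit G2 0.1586; Unit 2B 0.5839; Unit 5B 0.2121; Unit 2C 0.0454.
Unrounded shares: Unit G2 97,744.27; Unit 2B 359,833.31; Unit 5B 130,685.08; Unit 2C 27,987.33.
Rounded to nearest $10: Unit G2 $97,740; Unit 2B $359,830; Unit 5B $130,690; Unit 2C $27,990. Sum = $616,250.
Rounded total matches; no reconciliation needed.

Unit G2: $97,740 | Unit 2B: $359,830 | Unit 5B: $130,690 | Unit 2C: $27,990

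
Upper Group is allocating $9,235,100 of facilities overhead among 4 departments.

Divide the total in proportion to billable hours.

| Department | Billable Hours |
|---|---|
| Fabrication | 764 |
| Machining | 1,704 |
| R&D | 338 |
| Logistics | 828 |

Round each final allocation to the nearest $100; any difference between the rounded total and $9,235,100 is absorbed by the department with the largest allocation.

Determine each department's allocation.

Sum of billable hours: 3,634.
Proportional shares: Fabrication 764/3,634 × $9,235,100 = 1,941,556.52; Machining 1,704/3,634 × $9,235,100 = 4,330,382.61; R&D 338/3,634 × $9,235,100 = 858,960.87; Logistics 828/3,634 × $9,235,100 = 2,104,200.00.
After rounding ($100): Fabrication $1,941,600; Machining $4,330,400; R&D $859,000; Logistics $2,104,200. Sum = $9,235,200.
Difference $9,235,100 − $9,235,200 = −$100 applied to largest allocation (Machining): Machining becomes $4,330,300.

Fabrication: $1,941,600 | Machining: $4,330,300 | R&D: $859,000 | Logistics: $2,104,200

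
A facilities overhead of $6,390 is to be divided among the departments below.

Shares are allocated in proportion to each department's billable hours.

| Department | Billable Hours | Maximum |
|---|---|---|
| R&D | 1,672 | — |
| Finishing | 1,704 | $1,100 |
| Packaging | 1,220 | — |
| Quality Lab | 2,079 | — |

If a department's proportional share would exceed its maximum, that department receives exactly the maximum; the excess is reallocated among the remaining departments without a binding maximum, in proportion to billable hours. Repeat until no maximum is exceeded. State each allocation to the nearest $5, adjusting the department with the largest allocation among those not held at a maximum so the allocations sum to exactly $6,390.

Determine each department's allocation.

Total billable hours = 6,675.
Proportional shares (ignoring caps): R&D 1,600.61; Finishing 1,631.24; Packaging 1,167.91; Quality Lab 1,990.23.
Cap binds for Finishing ($1,100); residual $5,290 reallocated over remaining billable hours 4,971.
Shares after redistribution: R&D 1,779.30 → $1,780; Packaging 1,298.29 → $1,300; Quality Lab 2,212.41 → $2,210.

R&D: $1,780; Finishing: $1,100; Packaging: $1,300; Quality Lab: $2,210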